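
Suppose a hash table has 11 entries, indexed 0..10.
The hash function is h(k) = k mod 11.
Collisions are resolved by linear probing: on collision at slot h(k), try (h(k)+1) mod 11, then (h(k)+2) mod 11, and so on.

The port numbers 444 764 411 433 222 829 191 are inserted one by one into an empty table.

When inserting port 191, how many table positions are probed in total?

6

Insert 444: h=4, slot 4 empty → index 4.
Insert 764: h=5, slot 5 empty → index 5.
Insert 411: h=4, slots 4,5 occupied → index 6.
Insert 433: h=4, slots 4,5,6 occupied → index 7.
Insert 222: h=2, slot 2 empty → index 2.
Insert 829: h=4, slots 4,5,6,7 occupied → index 8.
Insert 191: h=4, slots 4,5,6,7,8 occupied → index 9.
Table: [∅, ∅, 222, ∅, 444, 764, 411, 433, 829, 191, ∅]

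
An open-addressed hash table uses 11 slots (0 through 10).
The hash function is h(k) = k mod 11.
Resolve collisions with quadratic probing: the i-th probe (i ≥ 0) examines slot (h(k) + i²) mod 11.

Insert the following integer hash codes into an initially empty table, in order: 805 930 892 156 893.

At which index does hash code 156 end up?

805 hashes to 2; slot 2 is free => place at 2.
930 hashes to 6; slot 6 is free => place at 6.
892 hashes to 1; slot 1 is free => place at 1.
156 hashes to 2; 2 taken => place at 3.
893 hashes to 2; 2,3,6 taken => place at 0.
Table: [893, 892, 805, 156, ∅, ∅, 930, ∅, ∅, ∅, ∅]

3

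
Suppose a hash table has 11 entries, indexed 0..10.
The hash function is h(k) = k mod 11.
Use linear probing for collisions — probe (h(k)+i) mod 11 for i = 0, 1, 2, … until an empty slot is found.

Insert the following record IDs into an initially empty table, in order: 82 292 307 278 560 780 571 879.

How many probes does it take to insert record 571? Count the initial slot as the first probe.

82: h=5 → slot 5
292: h=6 → slot 6
307: h=10 → slot 10
278: h=3 → slot 3
560: h=10, probe 10,0 → slot 0
780: h=10, probe 10,0,1 → slot 1
571: h=10, probe 10,0,1,2 → slot 2
879: h=10, probe 10,0,1,2,3,4 → slot 4
Table: [560, 780, 571, 278, 879, 82, 292, -, -, -, 307]

4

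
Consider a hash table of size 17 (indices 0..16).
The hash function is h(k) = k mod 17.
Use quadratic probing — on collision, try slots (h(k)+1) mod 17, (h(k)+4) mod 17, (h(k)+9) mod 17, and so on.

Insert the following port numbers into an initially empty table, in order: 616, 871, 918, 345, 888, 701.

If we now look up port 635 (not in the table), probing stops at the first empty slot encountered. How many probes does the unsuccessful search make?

616: h=4 => slot 4
871: h=4, probe 4,5 => slot 5
918: h=0 => slot 0
345: h=5, probe 5,6 => slot 6
888: h=4, probe 4,5,8 => slot 8
701: h=4, probe 4,5,8,13 => slot 13
Table: [918, ∅, ∅, ∅, 616, 871, 345, ∅, 888, ∅, ∅, ∅, ∅, 701, ∅, ∅, ∅]
Lookup 635: h=6, probe 6,7 → slot 7 empty, not found.

2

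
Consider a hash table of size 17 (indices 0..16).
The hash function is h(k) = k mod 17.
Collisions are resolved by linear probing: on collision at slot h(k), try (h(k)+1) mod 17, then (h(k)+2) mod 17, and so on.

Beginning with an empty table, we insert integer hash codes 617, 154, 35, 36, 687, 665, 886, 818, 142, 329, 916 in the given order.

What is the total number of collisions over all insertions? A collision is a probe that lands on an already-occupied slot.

617: h=5 => slot 5
154: h=1 => slot 1
35: h=1, probe 1,2 => slot 2
36: h=2, probe 2,3 => slot 3
687: h=7 => slot 7
665: h=2, probe 2,3,4 => slot 4
886: h=2, probe 2,3,4,5,6 => slot 6
818: h=2, probe 2,3,4,5,6,7,8 => slot 8
142: h=6, probe 6,7,8,9 => slot 9
329: h=6, probe 6,7,8,9,10 => slot 10
916: h=15 => slot 15
Table: [∅, 154, 35, 36, 665, 617, 886, 687, 818, 142, 329, ∅, ∅, ∅, ∅, 916, ∅]

21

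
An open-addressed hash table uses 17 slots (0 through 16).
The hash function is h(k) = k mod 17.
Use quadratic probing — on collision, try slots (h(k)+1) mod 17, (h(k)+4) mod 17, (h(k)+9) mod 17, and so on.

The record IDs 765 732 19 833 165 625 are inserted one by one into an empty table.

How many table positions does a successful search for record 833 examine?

765: h=0 => slot 0
732: h=1 => slot 1
19: h=2 => slot 2
833: h=0, probe 0,1,4 => slot 4
165: h=12 => slot 12
625: h=13 => slot 13
Table: [765, 732, 19, _, 833, _, _, _, _, _, _, _, 165, 625, _, _, _]
Lookup 833: h=0, probe 0,1,4 → found at 4.

3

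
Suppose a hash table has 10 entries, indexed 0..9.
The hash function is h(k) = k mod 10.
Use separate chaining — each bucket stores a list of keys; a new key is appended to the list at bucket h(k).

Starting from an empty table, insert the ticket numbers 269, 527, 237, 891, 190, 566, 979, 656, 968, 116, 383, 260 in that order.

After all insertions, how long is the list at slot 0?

2

269 -> bucket 9
527 -> bucket 7
237 -> bucket 7 (collision)
891 -> bucket 1
190 -> bucket 0
566 -> bucket 6
979 -> bucket 9 (collision)
656 -> bucket 6 (collision)
968 -> bucket 8
116 -> bucket 6 (collision)
383 -> bucket 3
260 -> bucket 0 (collision)
Final buckets:
0: 190 -> 260
1: 891
2: _
3: 383
4: _
5: _
6: 566 -> 656 -> 116
7: 527 -> 237
8: 968
9: 269 -> 979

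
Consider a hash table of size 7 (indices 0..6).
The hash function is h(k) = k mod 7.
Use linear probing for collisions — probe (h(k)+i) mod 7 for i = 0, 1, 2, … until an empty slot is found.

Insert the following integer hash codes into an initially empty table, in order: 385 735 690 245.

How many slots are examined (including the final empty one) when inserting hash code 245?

Insert 385: h=0, slot 0 empty -> index 0.
Insert 735: h=0, slot 0 occupied -> index 1.
Insert 690: h=4, slot 4 empty -> index 4.
Insert 245: h=0, slots 0,1 occupied -> index 2.
Table: [385, 735, 245, —, 690, —, —]

3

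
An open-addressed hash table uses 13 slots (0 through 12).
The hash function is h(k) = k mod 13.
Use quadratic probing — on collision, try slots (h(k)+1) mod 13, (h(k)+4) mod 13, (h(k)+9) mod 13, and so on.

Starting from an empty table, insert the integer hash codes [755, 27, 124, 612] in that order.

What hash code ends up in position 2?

Insert 755: h=1, slot 1 empty => index 1.
Insert 27: h=1, slot 1 occupied => index 2.
Insert 124: h=7, slot 7 empty => index 7.
Insert 612: h=1, slots 1,2 occupied => index 5.
Table: [-, 755, 27, -, -, 612, -, 124, -, -, -, -, -]

27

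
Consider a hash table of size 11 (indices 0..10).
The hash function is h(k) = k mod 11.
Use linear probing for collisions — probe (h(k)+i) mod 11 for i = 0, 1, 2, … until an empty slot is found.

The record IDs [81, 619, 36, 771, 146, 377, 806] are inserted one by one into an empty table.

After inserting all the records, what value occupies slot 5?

81: h=4 => slot 4
619: h=3 => slot 3
36: h=3, probe 3,4,5 => slot 5
771: h=1 => slot 1
146: h=3, probe 3,4,5,6 => slot 6
377: h=3, probe 3,4,5,6,7 => slot 7
806: h=3, probe 3,4,5,6,7,8 => slot 8
Table: [—, 771, —, 619, 81, 36, 146, 377, 806, —, —]

36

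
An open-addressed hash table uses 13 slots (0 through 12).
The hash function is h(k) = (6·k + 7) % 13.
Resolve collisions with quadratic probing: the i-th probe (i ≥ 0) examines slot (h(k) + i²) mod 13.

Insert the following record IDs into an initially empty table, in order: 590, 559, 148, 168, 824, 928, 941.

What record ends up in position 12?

Insert 590: h=11, slot 11 empty -> index 11.
Insert 559: h=7, slot 7 empty -> index 7.
Insert 148: h=11, slot 11 occupied -> index 12.
Insert 168: h=1, slot 1 empty -> index 1.
Insert 824: h=11, slots 11,12 occupied -> index 2.
Insert 928: h=11, slots 11,12,2,7,1 occupied -> index 10.
Insert 941: h=11, slots 11,12,2,7,1,10 occupied -> index 8.
Table: [—, 168, 824, —, —, —, —, 559, 941, —, 928, 590, 148]

148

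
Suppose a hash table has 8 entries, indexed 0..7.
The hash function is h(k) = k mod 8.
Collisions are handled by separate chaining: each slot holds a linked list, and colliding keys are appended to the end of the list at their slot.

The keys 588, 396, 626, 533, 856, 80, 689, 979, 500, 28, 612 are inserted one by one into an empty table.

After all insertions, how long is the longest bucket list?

5

588 -> bucket 4
396 -> bucket 4 (collision)
626 -> bucket 2
533 -> bucket 5
856 -> bucket 0
80 -> bucket 0 (collision)
689 -> bucket 1
979 -> bucket 3
500 -> bucket 4 (collision)
28 -> bucket 4 (collision)
612 -> bucket 4 (collision)
Final buckets:
0: 856 -> 80
1: 689
2: 626
3: 979
4: 588 -> 396 -> 500 -> 28 -> 612
5: 533
6: -
7: -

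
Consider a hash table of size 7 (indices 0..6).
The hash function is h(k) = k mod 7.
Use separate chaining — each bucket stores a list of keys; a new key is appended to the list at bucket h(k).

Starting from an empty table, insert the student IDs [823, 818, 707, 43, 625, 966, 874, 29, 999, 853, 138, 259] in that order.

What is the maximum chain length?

Insert 823: h=4, bucket 4 empty → new chain.
Insert 818: h=6, bucket 6 empty → new chain.
Insert 707: h=0, bucket 0 empty → new chain.
Insert 43: h=1, bucket 1 empty → new chain.
Insert 625: h=2, bucket 2 empty → new chain.
Insert 966: h=0, bucket 0 nonempty → append to chain.
Insert 874: h=6, bucket 6 nonempty → append to chain.
Insert 29: h=1, bucket 1 nonempty → append to chain.
Insert 999: h=5, bucket 5 empty → new chain.
Insert 853: h=6, bucket 6 nonempty → append to chain.
Insert 138: h=5, bucket 5 nonempty → append to chain.
Insert 259: h=0, bucket 0 nonempty → append to chain.
Final buckets:
0: 707 -> 966 -> 259
1: 43 -> 29
2: 625
3: .
4: 823
5: 999 -> 138
6: 818 -> 874 -> 853

3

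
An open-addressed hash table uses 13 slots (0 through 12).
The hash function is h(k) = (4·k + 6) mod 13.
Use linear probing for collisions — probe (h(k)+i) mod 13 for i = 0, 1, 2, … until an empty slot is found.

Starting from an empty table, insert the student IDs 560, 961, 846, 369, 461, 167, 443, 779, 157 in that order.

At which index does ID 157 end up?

560 hashes to 10; slot 10 is free => place at 10.
961 hashes to 2; slot 2 is free => place at 2.
846 hashes to 10; 10 taken => place at 11.
369 hashes to 0; slot 0 is free => place at 0.
461 hashes to 4; slot 4 is free => place at 4.
167 hashes to 11; 11 taken => place at 12.
443 hashes to 10; 10,11,12,0 taken => place at 1.
779 hashes to 2; 2 taken => place at 3.
157 hashes to 10; 10,11,12,0,1,2,3,4 taken => place at 5.
Table: [369, 443, 961, 779, 461, 157, —, —, —, —, 560, 846, 167]

5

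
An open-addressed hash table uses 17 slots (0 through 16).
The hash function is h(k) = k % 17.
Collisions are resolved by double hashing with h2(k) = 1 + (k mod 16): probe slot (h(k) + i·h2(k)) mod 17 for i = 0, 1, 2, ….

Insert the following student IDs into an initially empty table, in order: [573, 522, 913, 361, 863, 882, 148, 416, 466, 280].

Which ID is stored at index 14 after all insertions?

913

Insert 573: h=12, slot 12 empty => index 12.
Insert 522: h=12, h2=11, slot 12 occupied => index 6.
Insert 913: h=12, h2=2, slot 12 occupied => index 14.
Insert 361: h=4, slot 4 empty => index 4.
Insert 863: h=13, slot 13 empty => index 13.
Insert 882: h=15, slot 15 empty => index 15.
Insert 148: h=12, h2=5, slot 12 occupied => index 0.
Insert 416: h=8, slot 8 empty => index 8.
Insert 466: h=7, slot 7 empty => index 7.
Insert 280: h=8, h2=9, slots 8,0 occupied => index 9.
Table: [148, ∅, ∅, ∅, 361, ∅, 522, 466, 416, 280, ∅, ∅, 573, 863, 913, 882, ∅]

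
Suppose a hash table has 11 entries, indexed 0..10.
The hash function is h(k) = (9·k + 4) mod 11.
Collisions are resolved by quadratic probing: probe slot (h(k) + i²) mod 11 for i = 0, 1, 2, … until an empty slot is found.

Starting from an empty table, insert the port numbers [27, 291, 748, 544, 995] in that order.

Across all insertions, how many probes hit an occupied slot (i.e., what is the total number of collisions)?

6

27: h=5 → slot 5
291: h=5, probe 5,6 → slot 6
748: h=4 → slot 4
544: h=5, probe 5,6,9 → slot 9
995: h=5, probe 5,6,9,3 → slot 3
Table: [∅, ∅, ∅, 995, 748, 27, 291, ∅, ∅, 544, ∅]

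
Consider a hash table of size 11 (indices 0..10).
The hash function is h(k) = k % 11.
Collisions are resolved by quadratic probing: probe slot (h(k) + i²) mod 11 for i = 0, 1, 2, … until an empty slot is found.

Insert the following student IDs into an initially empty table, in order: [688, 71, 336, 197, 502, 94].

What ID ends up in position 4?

94

688: h=6 -> slot 6
71: h=5 -> slot 5
336: h=6, probe 6,7 -> slot 7
197: h=10 -> slot 10
502: h=7, probe 7,8 -> slot 8
94: h=6, probe 6,7,10,4 -> slot 4
Table: [—, —, —, —, 94, 71, 688, 336, 502, —, 197]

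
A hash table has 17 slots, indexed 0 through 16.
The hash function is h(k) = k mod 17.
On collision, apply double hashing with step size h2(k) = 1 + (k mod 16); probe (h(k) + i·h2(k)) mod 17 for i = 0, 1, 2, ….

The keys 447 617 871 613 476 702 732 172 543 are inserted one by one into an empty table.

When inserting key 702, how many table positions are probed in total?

447 hashes to 5; slot 5 is free => place at 5.
617 hashes to 5, h2=10; 5 taken => place at 15.
871 hashes to 4; slot 4 is free => place at 4.
613 hashes to 1; slot 1 is free => place at 1.
476 hashes to 0; slot 0 is free => place at 0.
702 hashes to 5, h2=15; 5 taken => place at 3.
732 hashes to 1, h2=13; 1 taken => place at 14.
172 hashes to 2; slot 2 is free => place at 2.
543 hashes to 16; slot 16 is free => place at 16.
Table: [476, 613, 172, 702, 871, 447, ., ., ., ., ., ., ., ., 732, 617, 543]

2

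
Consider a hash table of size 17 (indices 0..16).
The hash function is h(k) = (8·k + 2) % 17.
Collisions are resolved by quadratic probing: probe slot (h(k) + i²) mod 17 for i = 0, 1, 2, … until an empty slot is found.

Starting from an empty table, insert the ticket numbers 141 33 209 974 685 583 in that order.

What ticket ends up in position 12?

974

141 hashes to 8; slot 8 is free → place at 8.
33 hashes to 11; slot 11 is free → place at 11.
209 hashes to 8; 8 taken → place at 9.
974 hashes to 8; 8,9 taken → place at 12.
685 hashes to 8; 8,9,12 taken → place at 0.
583 hashes to 8; 8,9,12,0 taken → place at 7.
Table: [685, —, —, —, —, —, —, 583, 141, 209, —, 33, 974, —, —, —, —]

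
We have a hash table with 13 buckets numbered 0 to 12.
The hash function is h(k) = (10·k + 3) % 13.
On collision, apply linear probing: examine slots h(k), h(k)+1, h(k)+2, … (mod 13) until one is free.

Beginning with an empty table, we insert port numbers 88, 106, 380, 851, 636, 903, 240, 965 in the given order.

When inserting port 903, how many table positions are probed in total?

3

88: h=12 → slot 12
106: h=10 → slot 10
380: h=7 → slot 7
851: h=11 → slot 11
636: h=6 → slot 6
903: h=11, probe 11,12,0 → slot 0
240: h=11, probe 11,12,0,1 → slot 1
965: h=7, probe 7,8 → slot 8
Table: [903, 240, -, -, -, -, 636, 380, 965, -, 106, 851, 88]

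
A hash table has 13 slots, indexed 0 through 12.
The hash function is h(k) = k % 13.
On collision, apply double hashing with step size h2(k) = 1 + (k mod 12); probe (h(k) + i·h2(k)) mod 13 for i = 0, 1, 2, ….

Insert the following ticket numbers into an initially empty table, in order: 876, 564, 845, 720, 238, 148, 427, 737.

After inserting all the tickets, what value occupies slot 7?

Insert 876: h=5, slot 5 empty => index 5.
Insert 564: h=5, h2=1, slot 5 occupied => index 6.
Insert 845: h=0, slot 0 empty => index 0.
Insert 720: h=5, h2=1, slots 5,6 occupied => index 7.
Insert 238: h=4, slot 4 empty => index 4.
Insert 148: h=5, h2=5, slot 5 occupied => index 10.
Insert 427: h=11, slot 11 empty => index 11.
Insert 737: h=9, slot 9 empty => index 9.
Table: [845, -, -, -, 238, 876, 564, 720, -, 737, 148, 427, -]

720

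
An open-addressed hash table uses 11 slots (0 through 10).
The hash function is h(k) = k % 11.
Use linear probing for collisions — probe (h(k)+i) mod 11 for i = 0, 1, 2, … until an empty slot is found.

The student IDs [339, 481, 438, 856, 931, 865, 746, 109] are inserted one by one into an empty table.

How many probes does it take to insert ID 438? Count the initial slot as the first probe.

2

Insert 339: h=9, slot 9 empty -> index 9.
Insert 481: h=8, slot 8 empty -> index 8.
Insert 438: h=9, slot 9 occupied -> index 10.
Insert 856: h=9, slots 9,10 occupied -> index 0.
Insert 931: h=7, slot 7 empty -> index 7.
Insert 865: h=7, slots 7,8,9,10,0 occupied -> index 1.
Insert 746: h=9, slots 9,10,0,1 occupied -> index 2.
Insert 109: h=10, slots 10,0,1,2 occupied -> index 3.
Table: [856, 865, 746, 109, ., ., ., 931, 481, 339, 438]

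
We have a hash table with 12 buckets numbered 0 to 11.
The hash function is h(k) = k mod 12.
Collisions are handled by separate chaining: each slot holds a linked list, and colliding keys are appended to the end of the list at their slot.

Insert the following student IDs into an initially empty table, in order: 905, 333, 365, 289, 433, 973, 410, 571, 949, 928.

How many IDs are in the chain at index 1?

4

905 -> bucket 5
333 -> bucket 9
365 -> bucket 5 (collision)
289 -> bucket 1
433 -> bucket 1 (collision)
973 -> bucket 1 (collision)
410 -> bucket 2
571 -> bucket 7
949 -> bucket 1 (collision)
928 -> bucket 4
Final buckets:
0: .
1: 289 -> 433 -> 973 -> 949
2: 410
3: .
4: 928
5: 905 -> 365
6: .
7: 571
8: .
9: 333
10: .
11: .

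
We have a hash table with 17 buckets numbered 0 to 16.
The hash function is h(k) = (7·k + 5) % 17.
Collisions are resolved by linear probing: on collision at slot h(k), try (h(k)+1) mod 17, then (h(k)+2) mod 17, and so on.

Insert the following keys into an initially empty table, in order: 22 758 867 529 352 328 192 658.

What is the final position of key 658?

10

22 hashes to 6; slot 6 is free => place at 6.
758 hashes to 7; slot 7 is free => place at 7.
867 hashes to 5; slot 5 is free => place at 5.
529 hashes to 2; slot 2 is free => place at 2.
352 hashes to 4; slot 4 is free => place at 4.
328 hashes to 6; 6,7 taken => place at 8.
192 hashes to 6; 6,7,8 taken => place at 9.
658 hashes to 4; 4,5,6,7,8,9 taken => place at 10.
Table: [., ., 529, ., 352, 867, 22, 758, 328, 192, 658, ., ., ., ., ., .]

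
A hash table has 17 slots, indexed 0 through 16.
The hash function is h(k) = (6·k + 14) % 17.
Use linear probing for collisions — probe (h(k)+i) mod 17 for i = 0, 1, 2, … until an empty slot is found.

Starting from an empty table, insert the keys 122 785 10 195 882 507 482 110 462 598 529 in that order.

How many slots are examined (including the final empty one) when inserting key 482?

Insert 122: h=15, slot 15 empty → index 15.
Insert 785: h=15, slot 15 occupied → index 16.
Insert 10: h=6, slot 6 empty → index 6.
Insert 195: h=11, slot 11 empty → index 11.
Insert 882: h=2, slot 2 empty → index 2.
Insert 507: h=13, slot 13 empty → index 13.
Insert 482: h=16, slot 16 occupied → index 0.
Insert 110: h=11, slot 11 occupied → index 12.
Insert 462: h=15, slots 15,16,0 occupied → index 1.
Insert 598: h=15, slots 15,16,0,1,2 occupied → index 3.
Insert 529: h=9, slot 9 empty → index 9.
Table: [482, 462, 882, 598, ., ., 10, ., ., 529, ., 195, 110, 507, ., 122, 785]

2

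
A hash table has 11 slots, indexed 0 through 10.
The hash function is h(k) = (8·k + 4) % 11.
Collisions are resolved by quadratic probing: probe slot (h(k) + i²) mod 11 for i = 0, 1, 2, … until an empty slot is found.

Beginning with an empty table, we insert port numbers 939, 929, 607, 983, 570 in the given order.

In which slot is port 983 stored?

Insert 939: h=3, slot 3 empty -> index 3.
Insert 929: h=0, slot 0 empty -> index 0.
Insert 607: h=9, slot 9 empty -> index 9.
Insert 983: h=3, slot 3 occupied -> index 4.
Insert 570: h=10, slot 10 empty -> index 10.
Table: [929, ∅, ∅, 939, 983, ∅, ∅, ∅, ∅, 607, 570]

4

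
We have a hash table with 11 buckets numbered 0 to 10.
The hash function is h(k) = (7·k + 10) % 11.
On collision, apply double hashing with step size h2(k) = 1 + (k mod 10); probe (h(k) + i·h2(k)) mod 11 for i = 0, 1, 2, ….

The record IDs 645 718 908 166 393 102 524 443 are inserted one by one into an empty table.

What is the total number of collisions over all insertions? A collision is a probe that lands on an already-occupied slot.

645 hashes to 4; slot 4 is free => place at 4.
718 hashes to 9; slot 9 is free => place at 9.
908 hashes to 8; slot 8 is free => place at 8.
166 hashes to 6; slot 6 is free => place at 6.
393 hashes to 0; slot 0 is free => place at 0.
102 hashes to 9, h2=3; 9 taken => place at 1.
524 hashes to 4, h2=5; 4,9 taken => place at 3.
443 hashes to 9, h2=4; 9 taken => place at 2.
Table: [393, 102, 443, 524, 645, ∅, 166, ∅, 908, 718, ∅]

4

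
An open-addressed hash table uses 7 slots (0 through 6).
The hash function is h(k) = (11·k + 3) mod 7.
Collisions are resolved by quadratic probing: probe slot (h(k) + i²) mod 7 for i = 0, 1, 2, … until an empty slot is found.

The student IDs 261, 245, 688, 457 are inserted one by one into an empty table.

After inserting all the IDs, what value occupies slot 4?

Insert 261: h=4, slot 4 empty -> index 4.
Insert 245: h=3, slot 3 empty -> index 3.
Insert 688: h=4, slot 4 occupied -> index 5.
Insert 457: h=4, slots 4,5 occupied -> index 1.
Table: [_, 457, _, 245, 261, 688, _]

261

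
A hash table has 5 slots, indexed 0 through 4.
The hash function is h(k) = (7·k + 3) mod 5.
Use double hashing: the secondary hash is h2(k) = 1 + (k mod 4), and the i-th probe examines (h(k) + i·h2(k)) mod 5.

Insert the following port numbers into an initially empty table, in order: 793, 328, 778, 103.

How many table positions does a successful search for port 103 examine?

793 hashes to 4; slot 4 is free => place at 4.
328 hashes to 4, h2=1; 4 taken => place at 0.
778 hashes to 4, h2=3; 4 taken => place at 2.
103 hashes to 4, h2=4; 4 taken => place at 3.
Table: [328, _, 778, 103, 793]
Lookup 103: h=4, h2=4, probe 4,3 → found at 3.

2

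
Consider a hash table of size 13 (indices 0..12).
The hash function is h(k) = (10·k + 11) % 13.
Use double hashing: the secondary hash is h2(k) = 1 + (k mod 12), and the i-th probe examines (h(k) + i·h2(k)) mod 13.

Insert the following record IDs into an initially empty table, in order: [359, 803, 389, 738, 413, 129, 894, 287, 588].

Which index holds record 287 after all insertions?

359: h=0 -> slot 0
803: h=7 -> slot 7
389: h=1 -> slot 1
738: h=7, h2=7, probe 7,1,8 -> slot 8
413: h=7, h2=6, probe 7,0,6 -> slot 6
129: h=1, h2=10, probe 1,11 -> slot 11
894: h=7, h2=7, probe 7,1,8,2 -> slot 2
287: h=8, h2=12, probe 8,7,6,5 -> slot 5
588: h=2, h2=1, probe 2,3 -> slot 3
Table: [359, 389, 894, 588, ∅, 287, 413, 803, 738, ∅, ∅, 129, ∅]

5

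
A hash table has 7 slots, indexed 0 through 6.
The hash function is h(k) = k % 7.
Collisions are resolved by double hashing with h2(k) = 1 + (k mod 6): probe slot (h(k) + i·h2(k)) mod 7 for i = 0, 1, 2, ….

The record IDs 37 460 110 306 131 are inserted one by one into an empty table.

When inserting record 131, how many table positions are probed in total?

Insert 37: h=2, slot 2 empty → index 2.
Insert 460: h=5, slot 5 empty → index 5.
Insert 110: h=5, h2=3, slot 5 occupied → index 1.
Insert 306: h=5, h2=1, slot 5 occupied → index 6.
Insert 131: h=5, h2=6, slot 5 occupied → index 4.
Table: [., 110, 37, ., 131, 460, 306]

2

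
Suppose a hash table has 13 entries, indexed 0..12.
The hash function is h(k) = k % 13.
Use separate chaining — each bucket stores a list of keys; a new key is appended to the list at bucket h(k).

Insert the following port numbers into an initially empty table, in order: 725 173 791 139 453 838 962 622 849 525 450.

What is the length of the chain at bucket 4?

725 -> bucket 10
173 -> bucket 4
791 -> bucket 11
139 -> bucket 9
453 -> bucket 11 (collision)
838 -> bucket 6
962 -> bucket 0
622 -> bucket 11 (collision)
849 -> bucket 4 (collision)
525 -> bucket 5
450 -> bucket 8
Final buckets:
0: 962
1: _
2: _
3: _
4: 173 -> 849
5: 525
6: 838
7: _
8: 450
9: 139
10: 725
11: 791 -> 453 -> 622
12: _

2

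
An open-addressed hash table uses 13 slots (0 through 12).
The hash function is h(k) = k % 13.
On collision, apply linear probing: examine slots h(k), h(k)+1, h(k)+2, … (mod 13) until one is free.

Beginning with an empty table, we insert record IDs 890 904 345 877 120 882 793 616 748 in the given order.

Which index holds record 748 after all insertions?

10

Insert 890: h=6, slot 6 empty → index 6.
Insert 904: h=7, slot 7 empty → index 7.
Insert 345: h=7, slot 7 occupied → index 8.
Insert 877: h=6, slots 6,7,8 occupied → index 9.
Insert 120: h=3, slot 3 empty → index 3.
Insert 882: h=11, slot 11 empty → index 11.
Insert 793: h=0, slot 0 empty → index 0.
Insert 616: h=5, slot 5 empty → index 5.
Insert 748: h=7, slots 7,8,9 occupied → index 10.
Table: [793, -, -, 120, -, 616, 890, 904, 345, 877, 748, 882, -]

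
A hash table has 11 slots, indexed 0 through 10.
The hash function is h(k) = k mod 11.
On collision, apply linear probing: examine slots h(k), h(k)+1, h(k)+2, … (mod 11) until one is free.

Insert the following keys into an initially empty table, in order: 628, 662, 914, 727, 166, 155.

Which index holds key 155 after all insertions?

6

628 hashes to 1; slot 1 is free -> place at 1.
662 hashes to 2; slot 2 is free -> place at 2.
914 hashes to 1; 1,2 taken -> place at 3.
727 hashes to 1; 1,2,3 taken -> place at 4.
166 hashes to 1; 1,2,3,4 taken -> place at 5.
155 hashes to 1; 1,2,3,4,5 taken -> place at 6.
Table: [., 628, 662, 914, 727, 166, 155, ., ., ., .]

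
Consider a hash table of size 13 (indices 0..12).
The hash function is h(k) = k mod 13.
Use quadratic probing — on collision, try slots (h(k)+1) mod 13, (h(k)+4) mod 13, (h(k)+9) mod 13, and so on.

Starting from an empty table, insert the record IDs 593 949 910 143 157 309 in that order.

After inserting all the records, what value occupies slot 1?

593: h=8 → slot 8
949: h=0 → slot 0
910: h=0, probe 0,1 → slot 1
143: h=0, probe 0,1,4 → slot 4
157: h=1, probe 1,2 → slot 2
309: h=10 → slot 10
Table: [949, 910, 157, —, 143, —, —, —, 593, —, 309, —, —]

910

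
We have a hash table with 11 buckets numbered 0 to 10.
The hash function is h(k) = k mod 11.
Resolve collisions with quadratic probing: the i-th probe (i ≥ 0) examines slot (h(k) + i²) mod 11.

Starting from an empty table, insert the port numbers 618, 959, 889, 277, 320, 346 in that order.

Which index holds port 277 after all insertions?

6

618 hashes to 2; slot 2 is free → place at 2.
959 hashes to 2; 2 taken → place at 3.
889 hashes to 9; slot 9 is free → place at 9.
277 hashes to 2; 2,3 taken → place at 6.
320 hashes to 1; slot 1 is free → place at 1.
346 hashes to 5; slot 5 is free → place at 5.
Table: [., 320, 618, 959, ., 346, 277, ., ., 889, .]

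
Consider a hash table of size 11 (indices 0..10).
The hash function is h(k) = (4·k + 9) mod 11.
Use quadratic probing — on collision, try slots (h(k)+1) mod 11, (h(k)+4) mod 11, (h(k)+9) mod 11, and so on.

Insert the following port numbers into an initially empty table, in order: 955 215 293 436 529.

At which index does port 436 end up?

5

955: h=1 -> slot 1
215: h=0 -> slot 0
293: h=4 -> slot 4
436: h=4, probe 4,5 -> slot 5
529: h=2 -> slot 2
Table: [215, 955, 529, ∅, 293, 436, ∅, ∅, ∅, ∅, ∅]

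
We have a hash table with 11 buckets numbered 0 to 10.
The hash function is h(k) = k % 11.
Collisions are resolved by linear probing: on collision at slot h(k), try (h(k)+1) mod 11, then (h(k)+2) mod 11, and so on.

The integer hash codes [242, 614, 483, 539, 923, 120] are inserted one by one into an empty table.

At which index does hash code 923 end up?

242 hashes to 0; slot 0 is free => place at 0.
614 hashes to 9; slot 9 is free => place at 9.
483 hashes to 10; slot 10 is free => place at 10.
539 hashes to 0; 0 taken => place at 1.
923 hashes to 10; 10,0,1 taken => place at 2.
120 hashes to 10; 10,0,1,2 taken => place at 3.
Table: [242, 539, 923, 120, _, _, _, _, _, 614, 483]

2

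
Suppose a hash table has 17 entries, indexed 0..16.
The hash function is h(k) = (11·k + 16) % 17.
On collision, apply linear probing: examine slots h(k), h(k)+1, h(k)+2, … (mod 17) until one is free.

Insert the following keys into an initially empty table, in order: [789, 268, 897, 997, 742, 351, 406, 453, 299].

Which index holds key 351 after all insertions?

3

Insert 789: h=8, slot 8 empty -> index 8.
Insert 268: h=6, slot 6 empty -> index 6.
Insert 897: h=6, slot 6 occupied -> index 7.
Insert 997: h=1, slot 1 empty -> index 1.
Insert 742: h=1, slot 1 occupied -> index 2.
Insert 351: h=1, slots 1,2 occupied -> index 3.
Insert 406: h=11, slot 11 empty -> index 11.
Insert 453: h=1, slots 1,2,3 occupied -> index 4.
Insert 299: h=7, slots 7,8 occupied -> index 9.
Table: [_, 997, 742, 351, 453, _, 268, 897, 789, 299, _, 406, _, _, _, _, _]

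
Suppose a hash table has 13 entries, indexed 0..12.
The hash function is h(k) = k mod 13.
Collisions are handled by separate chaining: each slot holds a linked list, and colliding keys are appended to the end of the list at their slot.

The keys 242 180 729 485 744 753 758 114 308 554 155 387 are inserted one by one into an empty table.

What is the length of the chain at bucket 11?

Insert 242: h=8, bucket 8 empty -> new chain.
Insert 180: h=11, bucket 11 empty -> new chain.
Insert 729: h=1, bucket 1 empty -> new chain.
Insert 485: h=4, bucket 4 empty -> new chain.
Insert 744: h=3, bucket 3 empty -> new chain.
Insert 753: h=12, bucket 12 empty -> new chain.
Insert 758: h=4, bucket 4 nonempty -> append to chain.
Insert 114: h=10, bucket 10 empty -> new chain.
Insert 308: h=9, bucket 9 empty -> new chain.
Insert 554: h=8, bucket 8 nonempty -> append to chain.
Insert 155: h=12, bucket 12 nonempty -> append to chain.
Insert 387: h=10, bucket 10 nonempty -> append to chain.
Final buckets:
0: _
1: 729
2: _
3: 744
4: 485 -> 758
5: _
6: _
7: _
8: 242 -> 554
9: 308
10: 114 -> 387
11: 180
12: 753 -> 155

1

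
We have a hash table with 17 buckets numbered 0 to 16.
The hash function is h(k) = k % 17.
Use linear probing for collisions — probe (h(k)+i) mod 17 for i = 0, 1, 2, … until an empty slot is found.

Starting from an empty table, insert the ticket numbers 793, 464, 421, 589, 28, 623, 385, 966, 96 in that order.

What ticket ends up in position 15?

793: h=11 => slot 11
464: h=5 => slot 5
421: h=13 => slot 13
589: h=11, probe 11,12 => slot 12
28: h=11, probe 11,12,13,14 => slot 14
623: h=11, probe 11,12,13,14,15 => slot 15
385: h=11, probe 11,12,13,14,15,16 => slot 16
966: h=14, probe 14,15,16,0 => slot 0
96: h=11, probe 11,12,13,14,15,16,0,1 => slot 1
Table: [966, 96, _, _, _, 464, _, _, _, _, _, 793, 589, 421, 28, 623, 385]

623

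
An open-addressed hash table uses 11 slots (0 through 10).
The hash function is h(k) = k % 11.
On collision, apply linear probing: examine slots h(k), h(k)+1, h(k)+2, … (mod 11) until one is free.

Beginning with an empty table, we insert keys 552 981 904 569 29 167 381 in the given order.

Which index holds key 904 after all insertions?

552 hashes to 2; slot 2 is free => place at 2.
981 hashes to 2; 2 taken => place at 3.
904 hashes to 2; 2,3 taken => place at 4.
569 hashes to 8; slot 8 is free => place at 8.
29 hashes to 7; slot 7 is free => place at 7.
167 hashes to 2; 2,3,4 taken => place at 5.
381 hashes to 7; 7,8 taken => place at 9.
Table: [-, -, 552, 981, 904, 167, -, 29, 569, 381, -]

4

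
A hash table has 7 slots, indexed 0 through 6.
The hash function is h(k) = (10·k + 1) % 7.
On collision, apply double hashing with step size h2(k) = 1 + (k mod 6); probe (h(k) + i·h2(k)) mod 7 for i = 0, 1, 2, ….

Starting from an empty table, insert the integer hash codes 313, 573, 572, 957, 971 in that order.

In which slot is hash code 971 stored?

0

313 hashes to 2; slot 2 is free → place at 2.
573 hashes to 5; slot 5 is free → place at 5.
572 hashes to 2, h2=3; 2,5 taken → place at 1.
957 hashes to 2, h2=4; 2 taken → place at 6.
971 hashes to 2, h2=6; 2,1 taken → place at 0.
Table: [971, 572, 313, -, -, 573, 957]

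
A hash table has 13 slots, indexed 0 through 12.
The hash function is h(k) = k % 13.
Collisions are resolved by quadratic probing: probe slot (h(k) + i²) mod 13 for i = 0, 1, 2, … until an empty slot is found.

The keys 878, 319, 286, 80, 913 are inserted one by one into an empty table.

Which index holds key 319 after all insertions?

Insert 878: h=7, slot 7 empty → index 7.
Insert 319: h=7, slot 7 occupied → index 8.
Insert 286: h=0, slot 0 empty → index 0.
Insert 80: h=2, slot 2 empty → index 2.
Insert 913: h=3, slot 3 empty → index 3.
Table: [286, -, 80, 913, -, -, -, 878, 319, -, -, -, -]

8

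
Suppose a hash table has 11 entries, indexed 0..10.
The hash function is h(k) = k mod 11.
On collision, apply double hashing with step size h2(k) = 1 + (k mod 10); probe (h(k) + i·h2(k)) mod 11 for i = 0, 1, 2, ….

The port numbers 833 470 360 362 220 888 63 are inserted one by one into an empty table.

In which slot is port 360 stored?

Insert 833: h=8, slot 8 empty => index 8.
Insert 470: h=8, h2=1, slot 8 occupied => index 9.
Insert 360: h=8, h2=1, slots 8,9 occupied => index 10.
Insert 362: h=10, h2=3, slot 10 occupied => index 2.
Insert 220: h=0, slot 0 empty => index 0.
Insert 888: h=8, h2=9, slot 8 occupied => index 6.
Insert 63: h=8, h2=4, slot 8 occupied => index 1.
Table: [220, 63, 362, ∅, ∅, ∅, 888, ∅, 833, 470, 360]

10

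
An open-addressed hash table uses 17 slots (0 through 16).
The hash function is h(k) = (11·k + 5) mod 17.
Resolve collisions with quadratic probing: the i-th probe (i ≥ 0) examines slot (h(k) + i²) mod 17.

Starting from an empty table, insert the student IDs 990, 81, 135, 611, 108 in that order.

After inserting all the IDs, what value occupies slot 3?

611

990: h=15 → slot 15
81: h=12 → slot 12
135: h=11 → slot 11
611: h=11, probe 11,12,15,3 → slot 3
108: h=3, probe 3,4 → slot 4
Table: [_, _, _, 611, 108, _, _, _, _, _, _, 135, 81, _, _, 990, _]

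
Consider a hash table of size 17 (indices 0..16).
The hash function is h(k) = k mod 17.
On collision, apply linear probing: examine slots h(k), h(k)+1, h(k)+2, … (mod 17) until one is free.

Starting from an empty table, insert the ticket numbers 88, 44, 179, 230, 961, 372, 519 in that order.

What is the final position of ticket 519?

88: h=3 -> slot 3
44: h=10 -> slot 10
179: h=9 -> slot 9
230: h=9, probe 9,10,11 -> slot 11
961: h=9, probe 9,10,11,12 -> slot 12
372: h=15 -> slot 15
519: h=9, probe 9,10,11,12,13 -> slot 13
Table: [_, _, _, 88, _, _, _, _, _, 179, 44, 230, 961, 519, _, 372, _]

13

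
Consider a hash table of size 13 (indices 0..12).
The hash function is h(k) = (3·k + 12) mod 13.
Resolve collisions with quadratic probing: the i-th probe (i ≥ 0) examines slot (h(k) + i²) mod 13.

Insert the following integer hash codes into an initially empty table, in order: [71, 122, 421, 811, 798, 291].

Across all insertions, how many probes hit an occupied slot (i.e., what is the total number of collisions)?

71 hashes to 4; slot 4 is free → place at 4.
122 hashes to 1; slot 1 is free → place at 1.
421 hashes to 1; 1 taken → place at 2.
811 hashes to 1; 1,2 taken → place at 5.
798 hashes to 1; 1,2,5 taken → place at 10.
291 hashes to 1; 1,2,5,10,4 taken → place at 0.
Table: [291, 122, 421, —, 71, 811, —, —, —, —, 798, —, —]

11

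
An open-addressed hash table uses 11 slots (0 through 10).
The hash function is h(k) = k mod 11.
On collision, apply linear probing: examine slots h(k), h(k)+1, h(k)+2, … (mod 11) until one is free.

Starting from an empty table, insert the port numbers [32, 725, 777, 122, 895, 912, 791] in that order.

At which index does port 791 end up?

3

Insert 32: h=10, slot 10 empty => index 10.
Insert 725: h=10, slot 10 occupied => index 0.
Insert 777: h=7, slot 7 empty => index 7.
Insert 122: h=1, slot 1 empty => index 1.
Insert 895: h=4, slot 4 empty => index 4.
Insert 912: h=10, slots 10,0,1 occupied => index 2.
Insert 791: h=10, slots 10,0,1,2 occupied => index 3.
Table: [725, 122, 912, 791, 895, -, -, 777, -, -, 32]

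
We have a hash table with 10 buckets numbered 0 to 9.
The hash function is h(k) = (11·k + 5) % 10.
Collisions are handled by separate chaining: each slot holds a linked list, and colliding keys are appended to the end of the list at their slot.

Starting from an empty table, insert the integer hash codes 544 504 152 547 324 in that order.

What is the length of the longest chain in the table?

Insert 544: h=9, bucket 9 empty -> new chain.
Insert 504: h=9, bucket 9 nonempty -> append to chain.
Insert 152: h=7, bucket 7 empty -> new chain.
Insert 547: h=2, bucket 2 empty -> new chain.
Insert 324: h=9, bucket 9 nonempty -> append to chain.
Final buckets:
0: _
1: _
2: 547
3: _
4: _
5: _
6: _
7: 152
8: _
9: 544 -> 504 -> 324

3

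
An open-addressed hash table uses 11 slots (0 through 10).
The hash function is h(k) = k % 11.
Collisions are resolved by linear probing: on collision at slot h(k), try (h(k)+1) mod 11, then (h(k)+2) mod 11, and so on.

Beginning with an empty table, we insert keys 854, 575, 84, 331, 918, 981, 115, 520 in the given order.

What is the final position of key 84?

8

854 hashes to 7; slot 7 is free => place at 7.
575 hashes to 3; slot 3 is free => place at 3.
84 hashes to 7; 7 taken => place at 8.
331 hashes to 1; slot 1 is free => place at 1.
918 hashes to 5; slot 5 is free => place at 5.
981 hashes to 2; slot 2 is free => place at 2.
115 hashes to 5; 5 taken => place at 6.
520 hashes to 3; 3 taken => place at 4.
Table: [-, 331, 981, 575, 520, 918, 115, 854, 84, -, -]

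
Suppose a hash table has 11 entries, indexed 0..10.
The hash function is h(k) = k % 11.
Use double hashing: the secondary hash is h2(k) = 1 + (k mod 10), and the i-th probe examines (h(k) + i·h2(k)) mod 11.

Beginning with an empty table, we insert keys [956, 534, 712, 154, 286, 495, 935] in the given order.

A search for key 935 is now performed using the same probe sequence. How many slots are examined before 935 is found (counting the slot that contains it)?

5

956: h=10 → slot 10
534: h=6 → slot 6
712: h=8 → slot 8
154: h=0 → slot 0
286: h=0, h2=7, probe 0,7 → slot 7
495: h=0, h2=6, probe 0,6,1 → slot 1
935: h=0, h2=6, probe 0,6,1,7,2 → slot 2
Table: [154, 495, 935, ., ., ., 534, 286, 712, ., 956]
Lookup 935: h=0, h2=6, probe 0,6,1,7,2 → found at 2.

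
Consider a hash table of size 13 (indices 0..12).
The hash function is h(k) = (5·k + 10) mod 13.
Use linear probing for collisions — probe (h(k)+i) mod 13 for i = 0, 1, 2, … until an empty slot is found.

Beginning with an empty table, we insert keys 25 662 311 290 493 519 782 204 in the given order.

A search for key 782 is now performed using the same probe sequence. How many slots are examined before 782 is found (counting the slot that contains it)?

Insert 25: h=5, slot 5 empty -> index 5.
Insert 662: h=5, slot 5 occupied -> index 6.
Insert 311: h=5, slots 5,6 occupied -> index 7.
Insert 290: h=4, slot 4 empty -> index 4.
Insert 493: h=5, slots 5,6,7 occupied -> index 8.
Insert 519: h=5, slots 5,6,7,8 occupied -> index 9.
Insert 782: h=7, slots 7,8,9 occupied -> index 10.
Insert 204: h=3, slot 3 empty -> index 3.
Table: [∅, ∅, ∅, 204, 290, 25, 662, 311, 493, 519, 782, ∅, ∅]
Lookup 782: h=7, probe 7,8,9,10 → found at 10.

4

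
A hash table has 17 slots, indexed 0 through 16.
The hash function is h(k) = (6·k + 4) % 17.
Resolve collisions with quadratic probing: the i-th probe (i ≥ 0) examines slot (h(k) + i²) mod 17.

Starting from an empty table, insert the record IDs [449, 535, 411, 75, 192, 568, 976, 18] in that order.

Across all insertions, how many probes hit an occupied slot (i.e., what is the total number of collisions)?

449 hashes to 12; slot 12 is free → place at 12.
535 hashes to 1; slot 1 is free → place at 1.
411 hashes to 5; slot 5 is free → place at 5.
75 hashes to 12; 12 taken → place at 13.
192 hashes to 0; slot 0 is free → place at 0.
568 hashes to 12; 12,13 taken → place at 16.
976 hashes to 12; 12,13,16 taken → place at 4.
18 hashes to 10; slot 10 is free → place at 10.
Table: [192, 535, -, -, 976, 411, -, -, -, -, 18, -, 449, 75, -, -, 568]

6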